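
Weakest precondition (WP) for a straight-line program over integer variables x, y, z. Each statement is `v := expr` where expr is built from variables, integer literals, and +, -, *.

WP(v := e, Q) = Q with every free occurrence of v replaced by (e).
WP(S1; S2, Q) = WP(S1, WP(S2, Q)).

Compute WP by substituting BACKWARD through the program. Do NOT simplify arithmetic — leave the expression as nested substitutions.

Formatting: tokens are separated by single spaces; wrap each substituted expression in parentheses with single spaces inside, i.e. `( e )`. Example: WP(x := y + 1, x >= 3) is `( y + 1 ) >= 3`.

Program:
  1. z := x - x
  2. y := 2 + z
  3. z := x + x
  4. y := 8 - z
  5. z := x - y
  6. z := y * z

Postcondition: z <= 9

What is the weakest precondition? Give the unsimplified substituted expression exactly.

post: z <= 9
stmt 6: z := y * z  -- replace 1 occurrence(s) of z with (y * z)
  => ( y * z ) <= 9
stmt 5: z := x - y  -- replace 1 occurrence(s) of z with (x - y)
  => ( y * ( x - y ) ) <= 9
stmt 4: y := 8 - z  -- replace 2 occurrence(s) of y with (8 - z)
  => ( ( 8 - z ) * ( x - ( 8 - z ) ) ) <= 9
stmt 3: z := x + x  -- replace 2 occurrence(s) of z with (x + x)
  => ( ( 8 - ( x + x ) ) * ( x - ( 8 - ( x + x ) ) ) ) <= 9
stmt 2: y := 2 + z  -- replace 0 occurrence(s) of y with (2 + z)
  => ( ( 8 - ( x + x ) ) * ( x - ( 8 - ( x + x ) ) ) ) <= 9
stmt 1: z := x - x  -- replace 0 occurrence(s) of z with (x - x)
  => ( ( 8 - ( x + x ) ) * ( x - ( 8 - ( x + x ) ) ) ) <= 9

Answer: ( ( 8 - ( x + x ) ) * ( x - ( 8 - ( x + x ) ) ) ) <= 9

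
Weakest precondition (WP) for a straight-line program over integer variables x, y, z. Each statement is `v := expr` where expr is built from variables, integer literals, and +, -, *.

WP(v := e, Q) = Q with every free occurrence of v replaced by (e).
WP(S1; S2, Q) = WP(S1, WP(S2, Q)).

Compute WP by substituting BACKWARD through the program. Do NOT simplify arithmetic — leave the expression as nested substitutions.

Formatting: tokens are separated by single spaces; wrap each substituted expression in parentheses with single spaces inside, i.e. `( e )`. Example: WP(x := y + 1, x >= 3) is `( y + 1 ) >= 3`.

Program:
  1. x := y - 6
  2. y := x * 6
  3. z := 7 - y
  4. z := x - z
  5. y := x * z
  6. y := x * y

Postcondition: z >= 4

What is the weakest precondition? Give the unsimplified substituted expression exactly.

post: z >= 4
stmt 6: y := x * y  -- replace 0 occurrence(s) of y with (x * y)
  => z >= 4
stmt 5: y := x * z  -- replace 0 occurrence(s) of y with (x * z)
  => z >= 4
stmt 4: z := x - z  -- replace 1 occurrence(s) of z with (x - z)
  => ( x - z ) >= 4
stmt 3: z := 7 - y  -- replace 1 occurrence(s) of z with (7 - y)
  => ( x - ( 7 - y ) ) >= 4
stmt 2: y := x * 6  -- replace 1 occurrence(s) of y with (x * 6)
  => ( x - ( 7 - ( x * 6 ) ) ) >= 4
stmt 1: x := y - 6  -- replace 2 occurrence(s) of x with (y - 6)
  => ( ( y - 6 ) - ( 7 - ( ( y - 6 ) * 6 ) ) ) >= 4

Answer: ( ( y - 6 ) - ( 7 - ( ( y - 6 ) * 6 ) ) ) >= 4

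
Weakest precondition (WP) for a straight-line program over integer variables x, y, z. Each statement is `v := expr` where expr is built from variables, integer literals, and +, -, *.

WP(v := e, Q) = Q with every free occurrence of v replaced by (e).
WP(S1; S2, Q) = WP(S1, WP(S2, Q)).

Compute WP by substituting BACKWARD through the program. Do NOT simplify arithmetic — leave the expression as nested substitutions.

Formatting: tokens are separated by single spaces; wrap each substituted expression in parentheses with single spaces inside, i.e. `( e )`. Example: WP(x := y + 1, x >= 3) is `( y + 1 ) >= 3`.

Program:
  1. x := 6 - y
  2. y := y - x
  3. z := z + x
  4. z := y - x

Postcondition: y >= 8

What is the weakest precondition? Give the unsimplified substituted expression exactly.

post: y >= 8
stmt 4: z := y - x  -- replace 0 occurrence(s) of z with (y - x)
  => y >= 8
stmt 3: z := z + x  -- replace 0 occurrence(s) of z with (z + x)
  => y >= 8
stmt 2: y := y - x  -- replace 1 occurrence(s) of y with (y - x)
  => ( y - x ) >= 8
stmt 1: x := 6 - y  -- replace 1 occurrence(s) of x with (6 - y)
  => ( y - ( 6 - y ) ) >= 8

Answer: ( y - ( 6 - y ) ) >= 8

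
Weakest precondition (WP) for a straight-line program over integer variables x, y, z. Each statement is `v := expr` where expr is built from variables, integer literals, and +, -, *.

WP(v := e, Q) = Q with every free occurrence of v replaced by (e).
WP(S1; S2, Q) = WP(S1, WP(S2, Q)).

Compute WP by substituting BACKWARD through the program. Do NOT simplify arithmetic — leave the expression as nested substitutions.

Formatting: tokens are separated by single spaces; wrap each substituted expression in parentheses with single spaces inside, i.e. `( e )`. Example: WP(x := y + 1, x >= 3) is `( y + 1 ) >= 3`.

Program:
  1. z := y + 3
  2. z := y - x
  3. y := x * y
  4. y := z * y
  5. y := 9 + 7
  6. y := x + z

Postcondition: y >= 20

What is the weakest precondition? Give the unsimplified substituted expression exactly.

Answer: ( x + ( y - x ) ) >= 20

Derivation:
post: y >= 20
stmt 6: y := x + z  -- replace 1 occurrence(s) of y with (x + z)
  => ( x + z ) >= 20
stmt 5: y := 9 + 7  -- replace 0 occurrence(s) of y with (9 + 7)
  => ( x + z ) >= 20
stmt 4: y := z * y  -- replace 0 occurrence(s) of y with (z * y)
  => ( x + z ) >= 20
stmt 3: y := x * y  -- replace 0 occurrence(s) of y with (x * y)
  => ( x + z ) >= 20
stmt 2: z := y - x  -- replace 1 occurrence(s) of z with (y - x)
  => ( x + ( y - x ) ) >= 20
stmt 1: z := y + 3  -- replace 0 occurrence(s) of z with (y + 3)
  => ( x + ( y - x ) ) >= 20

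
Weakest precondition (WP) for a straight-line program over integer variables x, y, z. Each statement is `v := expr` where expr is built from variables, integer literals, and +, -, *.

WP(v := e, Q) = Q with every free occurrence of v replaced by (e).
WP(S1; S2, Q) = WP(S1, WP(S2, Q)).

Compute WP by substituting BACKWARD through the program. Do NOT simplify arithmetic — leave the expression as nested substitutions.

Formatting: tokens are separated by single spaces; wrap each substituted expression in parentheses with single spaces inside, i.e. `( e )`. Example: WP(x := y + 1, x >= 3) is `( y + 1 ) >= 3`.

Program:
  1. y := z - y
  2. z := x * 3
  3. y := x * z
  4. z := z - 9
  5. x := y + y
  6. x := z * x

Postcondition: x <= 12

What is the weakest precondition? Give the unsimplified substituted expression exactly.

post: x <= 12
stmt 6: x := z * x  -- replace 1 occurrence(s) of x with (z * x)
  => ( z * x ) <= 12
stmt 5: x := y + y  -- replace 1 occurrence(s) of x with (y + y)
  => ( z * ( y + y ) ) <= 12
stmt 4: z := z - 9  -- replace 1 occurrence(s) of z with (z - 9)
  => ( ( z - 9 ) * ( y + y ) ) <= 12
stmt 3: y := x * z  -- replace 2 occurrence(s) of y with (x * z)
  => ( ( z - 9 ) * ( ( x * z ) + ( x * z ) ) ) <= 12
stmt 2: z := x * 3  -- replace 3 occurrence(s) of z with (x * 3)
  => ( ( ( x * 3 ) - 9 ) * ( ( x * ( x * 3 ) ) + ( x * ( x * 3 ) ) ) ) <= 12
stmt 1: y := z - y  -- replace 0 occurrence(s) of y with (z - y)
  => ( ( ( x * 3 ) - 9 ) * ( ( x * ( x * 3 ) ) + ( x * ( x * 3 ) ) ) ) <= 12

Answer: ( ( ( x * 3 ) - 9 ) * ( ( x * ( x * 3 ) ) + ( x * ( x * 3 ) ) ) ) <= 12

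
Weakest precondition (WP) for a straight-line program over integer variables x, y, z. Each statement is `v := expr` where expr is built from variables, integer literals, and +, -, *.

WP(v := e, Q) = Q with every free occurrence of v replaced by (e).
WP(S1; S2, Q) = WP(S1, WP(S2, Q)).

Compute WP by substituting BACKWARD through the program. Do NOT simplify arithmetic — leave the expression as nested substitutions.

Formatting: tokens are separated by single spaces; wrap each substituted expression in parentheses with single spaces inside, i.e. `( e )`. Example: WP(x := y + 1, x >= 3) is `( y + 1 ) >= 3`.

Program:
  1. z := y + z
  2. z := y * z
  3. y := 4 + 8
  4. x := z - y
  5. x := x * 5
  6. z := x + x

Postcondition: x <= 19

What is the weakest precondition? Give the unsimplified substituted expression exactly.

post: x <= 19
stmt 6: z := x + x  -- replace 0 occurrence(s) of z with (x + x)
  => x <= 19
stmt 5: x := x * 5  -- replace 1 occurrence(s) of x with (x * 5)
  => ( x * 5 ) <= 19
stmt 4: x := z - y  -- replace 1 occurrence(s) of x with (z - y)
  => ( ( z - y ) * 5 ) <= 19
stmt 3: y := 4 + 8  -- replace 1 occurrence(s) of y with (4 + 8)
  => ( ( z - ( 4 + 8 ) ) * 5 ) <= 19
stmt 2: z := y * z  -- replace 1 occurrence(s) of z with (y * z)
  => ( ( ( y * z ) - ( 4 + 8 ) ) * 5 ) <= 19
stmt 1: z := y + z  -- replace 1 occurrence(s) of z with (y + z)
  => ( ( ( y * ( y + z ) ) - ( 4 + 8 ) ) * 5 ) <= 19

Answer: ( ( ( y * ( y + z ) ) - ( 4 + 8 ) ) * 5 ) <= 19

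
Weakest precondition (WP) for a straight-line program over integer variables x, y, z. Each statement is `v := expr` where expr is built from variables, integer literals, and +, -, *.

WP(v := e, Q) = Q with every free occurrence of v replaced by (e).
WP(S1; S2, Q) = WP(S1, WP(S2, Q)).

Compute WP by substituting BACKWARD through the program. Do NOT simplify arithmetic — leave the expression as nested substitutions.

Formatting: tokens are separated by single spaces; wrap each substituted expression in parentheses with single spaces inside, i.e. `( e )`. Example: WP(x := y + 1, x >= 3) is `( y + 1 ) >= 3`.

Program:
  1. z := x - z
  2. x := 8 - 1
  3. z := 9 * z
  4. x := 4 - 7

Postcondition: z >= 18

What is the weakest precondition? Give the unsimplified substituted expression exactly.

post: z >= 18
stmt 4: x := 4 - 7  -- replace 0 occurrence(s) of x with (4 - 7)
  => z >= 18
stmt 3: z := 9 * z  -- replace 1 occurrence(s) of z with (9 * z)
  => ( 9 * z ) >= 18
stmt 2: x := 8 - 1  -- replace 0 occurrence(s) of x with (8 - 1)
  => ( 9 * z ) >= 18
stmt 1: z := x - z  -- replace 1 occurrence(s) of z with (x - z)
  => ( 9 * ( x - z ) ) >= 18

Answer: ( 9 * ( x - z ) ) >= 18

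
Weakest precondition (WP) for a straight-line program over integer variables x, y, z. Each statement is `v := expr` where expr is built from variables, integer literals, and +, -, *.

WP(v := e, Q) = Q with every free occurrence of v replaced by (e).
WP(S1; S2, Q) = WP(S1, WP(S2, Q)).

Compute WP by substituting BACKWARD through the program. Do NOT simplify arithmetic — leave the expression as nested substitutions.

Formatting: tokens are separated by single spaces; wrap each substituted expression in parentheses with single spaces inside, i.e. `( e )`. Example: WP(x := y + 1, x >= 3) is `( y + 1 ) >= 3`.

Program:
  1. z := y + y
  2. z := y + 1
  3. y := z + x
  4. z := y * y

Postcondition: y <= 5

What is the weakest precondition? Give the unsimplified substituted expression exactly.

post: y <= 5
stmt 4: z := y * y  -- replace 0 occurrence(s) of z with (y * y)
  => y <= 5
stmt 3: y := z + x  -- replace 1 occurrence(s) of y with (z + x)
  => ( z + x ) <= 5
stmt 2: z := y + 1  -- replace 1 occurrence(s) of z with (y + 1)
  => ( ( y + 1 ) + x ) <= 5
stmt 1: z := y + y  -- replace 0 occurrence(s) of z with (y + y)
  => ( ( y + 1 ) + x ) <= 5

Answer: ( ( y + 1 ) + x ) <= 5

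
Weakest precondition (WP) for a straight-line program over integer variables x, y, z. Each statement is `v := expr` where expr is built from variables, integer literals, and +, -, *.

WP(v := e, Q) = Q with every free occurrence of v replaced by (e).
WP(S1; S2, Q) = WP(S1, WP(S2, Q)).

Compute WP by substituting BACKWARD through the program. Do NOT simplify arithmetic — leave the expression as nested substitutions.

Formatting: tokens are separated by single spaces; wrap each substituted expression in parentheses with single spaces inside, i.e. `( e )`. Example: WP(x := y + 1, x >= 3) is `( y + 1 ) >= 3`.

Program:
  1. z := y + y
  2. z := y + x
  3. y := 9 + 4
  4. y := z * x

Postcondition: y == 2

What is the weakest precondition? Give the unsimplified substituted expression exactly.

Answer: ( ( y + x ) * x ) == 2

Derivation:
post: y == 2
stmt 4: y := z * x  -- replace 1 occurrence(s) of y with (z * x)
  => ( z * x ) == 2
stmt 3: y := 9 + 4  -- replace 0 occurrence(s) of y with (9 + 4)
  => ( z * x ) == 2
stmt 2: z := y + x  -- replace 1 occurrence(s) of z with (y + x)
  => ( ( y + x ) * x ) == 2
stmt 1: z := y + y  -- replace 0 occurrence(s) of z with (y + y)
  => ( ( y + x ) * x ) == 2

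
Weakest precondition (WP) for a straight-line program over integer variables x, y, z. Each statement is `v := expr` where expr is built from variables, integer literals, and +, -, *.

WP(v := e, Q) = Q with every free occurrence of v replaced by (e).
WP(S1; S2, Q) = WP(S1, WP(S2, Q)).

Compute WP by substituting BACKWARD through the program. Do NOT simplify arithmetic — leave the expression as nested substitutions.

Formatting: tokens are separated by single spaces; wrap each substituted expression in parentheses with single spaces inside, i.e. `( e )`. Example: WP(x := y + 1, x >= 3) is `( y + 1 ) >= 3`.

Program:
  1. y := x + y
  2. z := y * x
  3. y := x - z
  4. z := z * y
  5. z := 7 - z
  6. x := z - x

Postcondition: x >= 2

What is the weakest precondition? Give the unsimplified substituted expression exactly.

Answer: ( ( 7 - ( ( ( x + y ) * x ) * ( x - ( ( x + y ) * x ) ) ) ) - x ) >= 2

Derivation:
post: x >= 2
stmt 6: x := z - x  -- replace 1 occurrence(s) of x with (z - x)
  => ( z - x ) >= 2
stmt 5: z := 7 - z  -- replace 1 occurrence(s) of z with (7 - z)
  => ( ( 7 - z ) - x ) >= 2
stmt 4: z := z * y  -- replace 1 occurrence(s) of z with (z * y)
  => ( ( 7 - ( z * y ) ) - x ) >= 2
stmt 3: y := x - z  -- replace 1 occurrence(s) of y with (x - z)
  => ( ( 7 - ( z * ( x - z ) ) ) - x ) >= 2
stmt 2: z := y * x  -- replace 2 occurrence(s) of z with (y * x)
  => ( ( 7 - ( ( y * x ) * ( x - ( y * x ) ) ) ) - x ) >= 2
stmt 1: y := x + y  -- replace 2 occurrence(s) of y with (x + y)
  => ( ( 7 - ( ( ( x + y ) * x ) * ( x - ( ( x + y ) * x ) ) ) ) - x ) >= 2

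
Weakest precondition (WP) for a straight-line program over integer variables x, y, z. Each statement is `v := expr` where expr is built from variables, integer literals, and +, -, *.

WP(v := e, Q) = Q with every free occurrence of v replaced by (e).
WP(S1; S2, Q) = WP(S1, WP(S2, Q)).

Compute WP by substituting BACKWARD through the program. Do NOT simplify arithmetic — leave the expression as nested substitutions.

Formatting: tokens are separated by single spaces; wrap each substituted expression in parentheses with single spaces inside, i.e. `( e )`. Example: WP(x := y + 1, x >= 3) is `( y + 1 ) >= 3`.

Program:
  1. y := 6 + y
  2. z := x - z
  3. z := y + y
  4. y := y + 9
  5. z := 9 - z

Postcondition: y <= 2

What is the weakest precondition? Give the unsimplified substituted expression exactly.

post: y <= 2
stmt 5: z := 9 - z  -- replace 0 occurrence(s) of z with (9 - z)
  => y <= 2
stmt 4: y := y + 9  -- replace 1 occurrence(s) of y with (y + 9)
  => ( y + 9 ) <= 2
stmt 3: z := y + y  -- replace 0 occurrence(s) of z with (y + y)
  => ( y + 9 ) <= 2
stmt 2: z := x - z  -- replace 0 occurrence(s) of z with (x - z)
  => ( y + 9 ) <= 2
stmt 1: y := 6 + y  -- replace 1 occurrence(s) of y with (6 + y)
  => ( ( 6 + y ) + 9 ) <= 2

Answer: ( ( 6 + y ) + 9 ) <= 2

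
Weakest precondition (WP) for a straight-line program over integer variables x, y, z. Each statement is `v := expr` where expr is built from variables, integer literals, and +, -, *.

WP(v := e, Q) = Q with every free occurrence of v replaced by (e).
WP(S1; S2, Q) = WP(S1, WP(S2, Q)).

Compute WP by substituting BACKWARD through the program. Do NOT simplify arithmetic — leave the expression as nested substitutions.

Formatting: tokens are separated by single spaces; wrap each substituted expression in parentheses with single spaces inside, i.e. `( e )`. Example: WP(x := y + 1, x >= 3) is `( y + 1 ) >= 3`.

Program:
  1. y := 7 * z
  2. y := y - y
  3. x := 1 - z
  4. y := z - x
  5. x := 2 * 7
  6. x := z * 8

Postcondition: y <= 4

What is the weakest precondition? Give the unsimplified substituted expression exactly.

Answer: ( z - ( 1 - z ) ) <= 4

Derivation:
post: y <= 4
stmt 6: x := z * 8  -- replace 0 occurrence(s) of x with (z * 8)
  => y <= 4
stmt 5: x := 2 * 7  -- replace 0 occurrence(s) of x with (2 * 7)
  => y <= 4
stmt 4: y := z - x  -- replace 1 occurrence(s) of y with (z - x)
  => ( z - x ) <= 4
stmt 3: x := 1 - z  -- replace 1 occurrence(s) of x with (1 - z)
  => ( z - ( 1 - z ) ) <= 4
stmt 2: y := y - y  -- replace 0 occurrence(s) of y with (y - y)
  => ( z - ( 1 - z ) ) <= 4
stmt 1: y := 7 * z  -- replace 0 occurrence(s) of y with (7 * z)
  => ( z - ( 1 - z ) ) <= 4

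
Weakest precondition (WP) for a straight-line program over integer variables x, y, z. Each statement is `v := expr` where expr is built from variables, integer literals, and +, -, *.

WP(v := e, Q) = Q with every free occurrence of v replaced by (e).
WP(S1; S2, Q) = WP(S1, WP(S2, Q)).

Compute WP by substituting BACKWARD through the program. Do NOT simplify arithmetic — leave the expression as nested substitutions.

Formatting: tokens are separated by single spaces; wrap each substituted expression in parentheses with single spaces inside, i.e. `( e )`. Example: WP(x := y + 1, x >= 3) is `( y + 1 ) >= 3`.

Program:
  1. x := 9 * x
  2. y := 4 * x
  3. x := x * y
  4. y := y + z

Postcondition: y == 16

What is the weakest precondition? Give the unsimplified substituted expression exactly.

Answer: ( ( 4 * ( 9 * x ) ) + z ) == 16

Derivation:
post: y == 16
stmt 4: y := y + z  -- replace 1 occurrence(s) of y with (y + z)
  => ( y + z ) == 16
stmt 3: x := x * y  -- replace 0 occurrence(s) of x with (x * y)
  => ( y + z ) == 16
stmt 2: y := 4 * x  -- replace 1 occurrence(s) of y with (4 * x)
  => ( ( 4 * x ) + z ) == 16
stmt 1: x := 9 * x  -- replace 1 occurrence(s) of x with (9 * x)
  => ( ( 4 * ( 9 * x ) ) + z ) == 16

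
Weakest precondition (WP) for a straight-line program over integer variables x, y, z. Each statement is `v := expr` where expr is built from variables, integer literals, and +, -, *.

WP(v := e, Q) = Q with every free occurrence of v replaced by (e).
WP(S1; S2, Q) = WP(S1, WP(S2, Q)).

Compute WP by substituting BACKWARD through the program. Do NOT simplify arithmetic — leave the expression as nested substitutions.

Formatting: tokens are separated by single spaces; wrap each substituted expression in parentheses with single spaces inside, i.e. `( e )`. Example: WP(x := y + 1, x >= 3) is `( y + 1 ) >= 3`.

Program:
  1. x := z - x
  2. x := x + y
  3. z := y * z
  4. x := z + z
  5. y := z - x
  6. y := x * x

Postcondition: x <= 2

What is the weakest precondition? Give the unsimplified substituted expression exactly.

Answer: ( ( y * z ) + ( y * z ) ) <= 2

Derivation:
post: x <= 2
stmt 6: y := x * x  -- replace 0 occurrence(s) of y with (x * x)
  => x <= 2
stmt 5: y := z - x  -- replace 0 occurrence(s) of y with (z - x)
  => x <= 2
stmt 4: x := z + z  -- replace 1 occurrence(s) of x with (z + z)
  => ( z + z ) <= 2
stmt 3: z := y * z  -- replace 2 occurrence(s) of z with (y * z)
  => ( ( y * z ) + ( y * z ) ) <= 2
stmt 2: x := x + y  -- replace 0 occurrence(s) of x with (x + y)
  => ( ( y * z ) + ( y * z ) ) <= 2
stmt 1: x := z - x  -- replace 0 occurrence(s) of x with (z - x)
  => ( ( y * z ) + ( y * z ) ) <= 2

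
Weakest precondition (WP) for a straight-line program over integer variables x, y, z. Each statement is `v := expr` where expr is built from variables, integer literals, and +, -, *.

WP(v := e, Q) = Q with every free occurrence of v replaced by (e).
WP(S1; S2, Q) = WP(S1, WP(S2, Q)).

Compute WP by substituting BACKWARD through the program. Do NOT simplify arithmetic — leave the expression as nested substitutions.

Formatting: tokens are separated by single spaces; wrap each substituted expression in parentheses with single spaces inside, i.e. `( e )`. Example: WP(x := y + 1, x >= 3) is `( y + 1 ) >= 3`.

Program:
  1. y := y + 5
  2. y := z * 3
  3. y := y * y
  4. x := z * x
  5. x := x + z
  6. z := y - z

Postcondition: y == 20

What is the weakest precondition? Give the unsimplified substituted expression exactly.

post: y == 20
stmt 6: z := y - z  -- replace 0 occurrence(s) of z with (y - z)
  => y == 20
stmt 5: x := x + z  -- replace 0 occurrence(s) of x with (x + z)
  => y == 20
stmt 4: x := z * x  -- replace 0 occurrence(s) of x with (z * x)
  => y == 20
stmt 3: y := y * y  -- replace 1 occurrence(s) of y with (y * y)
  => ( y * y ) == 20
stmt 2: y := z * 3  -- replace 2 occurrence(s) of y with (z * 3)
  => ( ( z * 3 ) * ( z * 3 ) ) == 20
stmt 1: y := y + 5  -- replace 0 occurrence(s) of y with (y + 5)
  => ( ( z * 3 ) * ( z * 3 ) ) == 20

Answer: ( ( z * 3 ) * ( z * 3 ) ) == 20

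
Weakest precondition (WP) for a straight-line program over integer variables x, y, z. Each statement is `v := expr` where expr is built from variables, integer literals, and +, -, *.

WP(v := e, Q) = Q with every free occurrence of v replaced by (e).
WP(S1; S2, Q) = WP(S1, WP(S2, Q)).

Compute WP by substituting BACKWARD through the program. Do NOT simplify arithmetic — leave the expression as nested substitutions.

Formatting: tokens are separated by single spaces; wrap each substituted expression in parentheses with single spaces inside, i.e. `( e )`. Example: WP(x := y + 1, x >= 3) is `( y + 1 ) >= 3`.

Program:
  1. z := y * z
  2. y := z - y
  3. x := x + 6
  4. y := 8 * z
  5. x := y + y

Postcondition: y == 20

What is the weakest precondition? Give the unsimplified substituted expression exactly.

Answer: ( 8 * ( y * z ) ) == 20

Derivation:
post: y == 20
stmt 5: x := y + y  -- replace 0 occurrence(s) of x with (y + y)
  => y == 20
stmt 4: y := 8 * z  -- replace 1 occurrence(s) of y with (8 * z)
  => ( 8 * z ) == 20
stmt 3: x := x + 6  -- replace 0 occurrence(s) of x with (x + 6)
  => ( 8 * z ) == 20
stmt 2: y := z - y  -- replace 0 occurrence(s) of y with (z - y)
  => ( 8 * z ) == 20
stmt 1: z := y * z  -- replace 1 occurrence(s) of z with (y * z)
  => ( 8 * ( y * z ) ) == 20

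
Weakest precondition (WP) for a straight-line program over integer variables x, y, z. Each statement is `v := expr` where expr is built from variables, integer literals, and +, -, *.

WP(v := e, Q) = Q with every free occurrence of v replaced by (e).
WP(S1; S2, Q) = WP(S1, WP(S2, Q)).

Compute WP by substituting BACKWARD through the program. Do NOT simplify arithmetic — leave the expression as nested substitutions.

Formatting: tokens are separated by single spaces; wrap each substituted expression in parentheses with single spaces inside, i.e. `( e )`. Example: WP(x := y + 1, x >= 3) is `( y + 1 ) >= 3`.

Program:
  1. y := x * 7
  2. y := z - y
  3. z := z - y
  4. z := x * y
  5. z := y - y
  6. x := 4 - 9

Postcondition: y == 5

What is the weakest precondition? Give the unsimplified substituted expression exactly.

post: y == 5
stmt 6: x := 4 - 9  -- replace 0 occurrence(s) of x with (4 - 9)
  => y == 5
stmt 5: z := y - y  -- replace 0 occurrence(s) of z with (y - y)
  => y == 5
stmt 4: z := x * y  -- replace 0 occurrence(s) of z with (x * y)
  => y == 5
stmt 3: z := z - y  -- replace 0 occurrence(s) of z with (z - y)
  => y == 5
stmt 2: y := z - y  -- replace 1 occurrence(s) of y with (z - y)
  => ( z - y ) == 5
stmt 1: y := x * 7  -- replace 1 occurrence(s) of y with (x * 7)
  => ( z - ( x * 7 ) ) == 5

Answer: ( z - ( x * 7 ) ) == 5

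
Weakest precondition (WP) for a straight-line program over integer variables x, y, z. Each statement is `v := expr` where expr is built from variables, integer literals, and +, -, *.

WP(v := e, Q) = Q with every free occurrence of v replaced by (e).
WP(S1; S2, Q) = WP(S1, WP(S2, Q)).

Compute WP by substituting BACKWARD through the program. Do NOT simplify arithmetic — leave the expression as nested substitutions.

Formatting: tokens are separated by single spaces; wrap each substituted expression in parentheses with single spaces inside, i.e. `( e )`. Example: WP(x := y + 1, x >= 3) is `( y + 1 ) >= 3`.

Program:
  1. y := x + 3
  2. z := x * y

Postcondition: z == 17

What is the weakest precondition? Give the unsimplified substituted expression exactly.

Answer: ( x * ( x + 3 ) ) == 17

Derivation:
post: z == 17
stmt 2: z := x * y  -- replace 1 occurrence(s) of z with (x * y)
  => ( x * y ) == 17
stmt 1: y := x + 3  -- replace 1 occurrence(s) of y with (x + 3)
  => ( x * ( x + 3 ) ) == 17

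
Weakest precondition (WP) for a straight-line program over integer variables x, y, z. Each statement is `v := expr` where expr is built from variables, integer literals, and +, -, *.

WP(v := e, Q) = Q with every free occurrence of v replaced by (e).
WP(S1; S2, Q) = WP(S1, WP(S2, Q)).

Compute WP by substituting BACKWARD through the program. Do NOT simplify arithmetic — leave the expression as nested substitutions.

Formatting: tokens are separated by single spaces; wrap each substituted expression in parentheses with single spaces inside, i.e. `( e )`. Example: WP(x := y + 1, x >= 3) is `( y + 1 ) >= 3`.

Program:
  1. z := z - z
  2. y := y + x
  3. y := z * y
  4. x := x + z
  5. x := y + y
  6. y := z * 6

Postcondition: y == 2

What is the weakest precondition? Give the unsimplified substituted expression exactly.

post: y == 2
stmt 6: y := z * 6  -- replace 1 occurrence(s) of y with (z * 6)
  => ( z * 6 ) == 2
stmt 5: x := y + y  -- replace 0 occurrence(s) of x with (y + y)
  => ( z * 6 ) == 2
stmt 4: x := x + z  -- replace 0 occurrence(s) of x with (x + z)
  => ( z * 6 ) == 2
stmt 3: y := z * y  -- replace 0 occurrence(s) of y with (z * y)
  => ( z * 6 ) == 2
stmt 2: y := y + x  -- replace 0 occurrence(s) of y with (y + x)
  => ( z * 6 ) == 2
stmt 1: z := z - z  -- replace 1 occurrence(s) of z with (z - z)
  => ( ( z - z ) * 6 ) == 2

Answer: ( ( z - z ) * 6 ) == 2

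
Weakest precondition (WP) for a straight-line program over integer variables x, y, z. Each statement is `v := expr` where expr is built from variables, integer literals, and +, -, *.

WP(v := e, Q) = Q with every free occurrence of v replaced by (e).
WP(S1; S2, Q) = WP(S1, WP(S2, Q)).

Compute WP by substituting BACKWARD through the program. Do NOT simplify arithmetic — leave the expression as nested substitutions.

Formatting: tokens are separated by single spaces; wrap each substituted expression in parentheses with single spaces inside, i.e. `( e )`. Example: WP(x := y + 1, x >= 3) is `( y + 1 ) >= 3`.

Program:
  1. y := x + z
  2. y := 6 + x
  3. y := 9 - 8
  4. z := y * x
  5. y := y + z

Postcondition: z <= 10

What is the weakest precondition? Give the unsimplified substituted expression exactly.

post: z <= 10
stmt 5: y := y + z  -- replace 0 occurrence(s) of y with (y + z)
  => z <= 10
stmt 4: z := y * x  -- replace 1 occurrence(s) of z with (y * x)
  => ( y * x ) <= 10
stmt 3: y := 9 - 8  -- replace 1 occurrence(s) of y with (9 - 8)
  => ( ( 9 - 8 ) * x ) <= 10
stmt 2: y := 6 + x  -- replace 0 occurrence(s) of y with (6 + x)
  => ( ( 9 - 8 ) * x ) <= 10
stmt 1: y := x + z  -- replace 0 occurrence(s) of y with (x + z)
  => ( ( 9 - 8 ) * x ) <= 10

Answer: ( ( 9 - 8 ) * x ) <= 10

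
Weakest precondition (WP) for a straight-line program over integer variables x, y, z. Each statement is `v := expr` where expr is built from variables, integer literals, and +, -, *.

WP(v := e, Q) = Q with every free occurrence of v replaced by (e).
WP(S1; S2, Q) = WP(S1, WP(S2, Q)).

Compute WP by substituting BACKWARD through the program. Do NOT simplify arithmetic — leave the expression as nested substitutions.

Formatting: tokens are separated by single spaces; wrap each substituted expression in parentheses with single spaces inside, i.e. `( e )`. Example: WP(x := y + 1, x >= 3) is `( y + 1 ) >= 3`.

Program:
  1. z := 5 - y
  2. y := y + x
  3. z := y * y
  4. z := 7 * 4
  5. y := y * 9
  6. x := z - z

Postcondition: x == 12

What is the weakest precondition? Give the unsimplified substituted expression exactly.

Answer: ( ( 7 * 4 ) - ( 7 * 4 ) ) == 12

Derivation:
post: x == 12
stmt 6: x := z - z  -- replace 1 occurrence(s) of x with (z - z)
  => ( z - z ) == 12
stmt 5: y := y * 9  -- replace 0 occurrence(s) of y with (y * 9)
  => ( z - z ) == 12
stmt 4: z := 7 * 4  -- replace 2 occurrence(s) of z with (7 * 4)
  => ( ( 7 * 4 ) - ( 7 * 4 ) ) == 12
stmt 3: z := y * y  -- replace 0 occurrence(s) of z with (y * y)
  => ( ( 7 * 4 ) - ( 7 * 4 ) ) == 12
stmt 2: y := y + x  -- replace 0 occurrence(s) of y with (y + x)
  => ( ( 7 * 4 ) - ( 7 * 4 ) ) == 12
stmt 1: z := 5 - y  -- replace 0 occurrence(s) of z with (5 - y)
  => ( ( 7 * 4 ) - ( 7 * 4 ) ) == 12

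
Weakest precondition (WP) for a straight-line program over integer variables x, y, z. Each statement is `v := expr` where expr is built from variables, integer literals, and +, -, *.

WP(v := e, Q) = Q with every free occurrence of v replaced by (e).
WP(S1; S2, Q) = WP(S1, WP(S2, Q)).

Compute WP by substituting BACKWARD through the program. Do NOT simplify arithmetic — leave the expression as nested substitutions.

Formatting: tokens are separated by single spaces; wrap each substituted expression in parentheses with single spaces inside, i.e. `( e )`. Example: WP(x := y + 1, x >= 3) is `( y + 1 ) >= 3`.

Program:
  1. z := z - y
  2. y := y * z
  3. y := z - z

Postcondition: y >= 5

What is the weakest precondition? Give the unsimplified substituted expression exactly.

post: y >= 5
stmt 3: y := z - z  -- replace 1 occurrence(s) of y with (z - z)
  => ( z - z ) >= 5
stmt 2: y := y * z  -- replace 0 occurrence(s) of y with (y * z)
  => ( z - z ) >= 5
stmt 1: z := z - y  -- replace 2 occurrence(s) of z with (z - y)
  => ( ( z - y ) - ( z - y ) ) >= 5

Answer: ( ( z - y ) - ( z - y ) ) >= 5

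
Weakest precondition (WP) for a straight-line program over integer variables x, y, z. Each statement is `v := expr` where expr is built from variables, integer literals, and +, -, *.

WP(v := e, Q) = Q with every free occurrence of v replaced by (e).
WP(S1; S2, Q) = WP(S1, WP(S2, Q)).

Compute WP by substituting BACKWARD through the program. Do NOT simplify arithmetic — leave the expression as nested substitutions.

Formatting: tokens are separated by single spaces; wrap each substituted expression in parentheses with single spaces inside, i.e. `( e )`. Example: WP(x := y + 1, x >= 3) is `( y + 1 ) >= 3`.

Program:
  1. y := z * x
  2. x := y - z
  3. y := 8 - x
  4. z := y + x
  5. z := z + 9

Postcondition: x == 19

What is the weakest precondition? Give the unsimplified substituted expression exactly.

post: x == 19
stmt 5: z := z + 9  -- replace 0 occurrence(s) of z with (z + 9)
  => x == 19
stmt 4: z := y + x  -- replace 0 occurrence(s) of z with (y + x)
  => x == 19
stmt 3: y := 8 - x  -- replace 0 occurrence(s) of y with (8 - x)
  => x == 19
stmt 2: x := y - z  -- replace 1 occurrence(s) of x with (y - z)
  => ( y - z ) == 19
stmt 1: y := z * x  -- replace 1 occurrence(s) of y with (z * x)
  => ( ( z * x ) - z ) == 19

Answer: ( ( z * x ) - z ) == 19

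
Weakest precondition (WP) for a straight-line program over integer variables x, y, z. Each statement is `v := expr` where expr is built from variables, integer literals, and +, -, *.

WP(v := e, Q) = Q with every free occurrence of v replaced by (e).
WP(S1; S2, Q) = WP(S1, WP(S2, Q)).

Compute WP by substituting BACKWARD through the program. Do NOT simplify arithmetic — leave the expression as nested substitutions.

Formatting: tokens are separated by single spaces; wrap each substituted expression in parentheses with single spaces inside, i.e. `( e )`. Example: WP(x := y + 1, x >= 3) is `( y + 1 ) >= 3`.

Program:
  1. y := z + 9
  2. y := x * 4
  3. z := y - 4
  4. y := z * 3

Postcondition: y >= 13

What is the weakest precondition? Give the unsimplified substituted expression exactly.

post: y >= 13
stmt 4: y := z * 3  -- replace 1 occurrence(s) of y with (z * 3)
  => ( z * 3 ) >= 13
stmt 3: z := y - 4  -- replace 1 occurrence(s) of z with (y - 4)
  => ( ( y - 4 ) * 3 ) >= 13
stmt 2: y := x * 4  -- replace 1 occurrence(s) of y with (x * 4)
  => ( ( ( x * 4 ) - 4 ) * 3 ) >= 13
stmt 1: y := z + 9  -- replace 0 occurrence(s) of y with (z + 9)
  => ( ( ( x * 4 ) - 4 ) * 3 ) >= 13

Answer: ( ( ( x * 4 ) - 4 ) * 3 ) >= 13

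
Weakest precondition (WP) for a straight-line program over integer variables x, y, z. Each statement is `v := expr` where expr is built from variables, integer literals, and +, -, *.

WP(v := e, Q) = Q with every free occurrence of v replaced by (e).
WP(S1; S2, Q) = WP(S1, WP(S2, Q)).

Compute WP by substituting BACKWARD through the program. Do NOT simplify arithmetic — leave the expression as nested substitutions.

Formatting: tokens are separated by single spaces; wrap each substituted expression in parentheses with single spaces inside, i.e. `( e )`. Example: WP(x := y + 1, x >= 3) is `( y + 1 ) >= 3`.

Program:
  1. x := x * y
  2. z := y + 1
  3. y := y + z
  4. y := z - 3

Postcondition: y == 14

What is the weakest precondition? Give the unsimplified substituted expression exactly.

Answer: ( ( y + 1 ) - 3 ) == 14

Derivation:
post: y == 14
stmt 4: y := z - 3  -- replace 1 occurrence(s) of y with (z - 3)
  => ( z - 3 ) == 14
stmt 3: y := y + z  -- replace 0 occurrence(s) of y with (y + z)
  => ( z - 3 ) == 14
stmt 2: z := y + 1  -- replace 1 occurrence(s) of z with (y + 1)
  => ( ( y + 1 ) - 3 ) == 14
stmt 1: x := x * y  -- replace 0 occurrence(s) of x with (x * y)
  => ( ( y + 1 ) - 3 ) == 14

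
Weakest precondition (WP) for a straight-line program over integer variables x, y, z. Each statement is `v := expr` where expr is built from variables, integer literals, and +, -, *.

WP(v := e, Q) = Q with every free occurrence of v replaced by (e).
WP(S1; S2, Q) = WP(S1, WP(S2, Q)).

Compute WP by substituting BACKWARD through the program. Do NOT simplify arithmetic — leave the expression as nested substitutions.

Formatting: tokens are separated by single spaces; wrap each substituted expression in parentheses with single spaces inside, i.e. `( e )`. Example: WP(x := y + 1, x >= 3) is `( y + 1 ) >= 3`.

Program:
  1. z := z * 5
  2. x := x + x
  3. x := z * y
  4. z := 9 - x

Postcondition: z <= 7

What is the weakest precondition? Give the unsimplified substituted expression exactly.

Answer: ( 9 - ( ( z * 5 ) * y ) ) <= 7

Derivation:
post: z <= 7
stmt 4: z := 9 - x  -- replace 1 occurrence(s) of z with (9 - x)
  => ( 9 - x ) <= 7
stmt 3: x := z * y  -- replace 1 occurrence(s) of x with (z * y)
  => ( 9 - ( z * y ) ) <= 7
stmt 2: x := x + x  -- replace 0 occurrence(s) of x with (x + x)
  => ( 9 - ( z * y ) ) <= 7
stmt 1: z := z * 5  -- replace 1 occurrence(s) of z with (z * 5)
  => ( 9 - ( ( z * 5 ) * y ) ) <= 7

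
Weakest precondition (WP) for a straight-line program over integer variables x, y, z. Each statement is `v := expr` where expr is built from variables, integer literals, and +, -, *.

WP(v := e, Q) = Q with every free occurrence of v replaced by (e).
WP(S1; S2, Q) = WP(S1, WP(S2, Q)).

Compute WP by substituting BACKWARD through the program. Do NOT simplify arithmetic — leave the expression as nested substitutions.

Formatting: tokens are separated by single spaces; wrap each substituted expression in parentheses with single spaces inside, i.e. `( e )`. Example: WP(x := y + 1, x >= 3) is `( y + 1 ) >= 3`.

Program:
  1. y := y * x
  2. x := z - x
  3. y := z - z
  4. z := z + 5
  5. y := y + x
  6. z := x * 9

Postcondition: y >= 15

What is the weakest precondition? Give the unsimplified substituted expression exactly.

Answer: ( ( z - z ) + ( z - x ) ) >= 15

Derivation:
post: y >= 15
stmt 6: z := x * 9  -- replace 0 occurrence(s) of z with (x * 9)
  => y >= 15
stmt 5: y := y + x  -- replace 1 occurrence(s) of y with (y + x)
  => ( y + x ) >= 15
stmt 4: z := z + 5  -- replace 0 occurrence(s) of z with (z + 5)
  => ( y + x ) >= 15
stmt 3: y := z - z  -- replace 1 occurrence(s) of y with (z - z)
  => ( ( z - z ) + x ) >= 15
stmt 2: x := z - x  -- replace 1 occurrence(s) of x with (z - x)
  => ( ( z - z ) + ( z - x ) ) >= 15
stmt 1: y := y * x  -- replace 0 occurrence(s) of y with (y * x)
  => ( ( z - z ) + ( z - x ) ) >= 15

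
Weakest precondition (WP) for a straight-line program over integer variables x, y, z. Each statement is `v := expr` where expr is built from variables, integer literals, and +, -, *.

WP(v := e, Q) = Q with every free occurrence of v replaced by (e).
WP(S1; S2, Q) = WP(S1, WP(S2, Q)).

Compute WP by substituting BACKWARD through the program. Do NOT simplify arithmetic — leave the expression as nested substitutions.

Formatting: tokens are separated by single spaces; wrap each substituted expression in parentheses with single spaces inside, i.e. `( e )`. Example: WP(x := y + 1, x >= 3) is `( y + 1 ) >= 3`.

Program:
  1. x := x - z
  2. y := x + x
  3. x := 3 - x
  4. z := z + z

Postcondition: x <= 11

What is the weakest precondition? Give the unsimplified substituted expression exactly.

post: x <= 11
stmt 4: z := z + z  -- replace 0 occurrence(s) of z with (z + z)
  => x <= 11
stmt 3: x := 3 - x  -- replace 1 occurrence(s) of x with (3 - x)
  => ( 3 - x ) <= 11
stmt 2: y := x + x  -- replace 0 occurrence(s) of y with (x + x)
  => ( 3 - x ) <= 11
stmt 1: x := x - z  -- replace 1 occurrence(s) of x with (x - z)
  => ( 3 - ( x - z ) ) <= 11

Answer: ( 3 - ( x - z ) ) <= 11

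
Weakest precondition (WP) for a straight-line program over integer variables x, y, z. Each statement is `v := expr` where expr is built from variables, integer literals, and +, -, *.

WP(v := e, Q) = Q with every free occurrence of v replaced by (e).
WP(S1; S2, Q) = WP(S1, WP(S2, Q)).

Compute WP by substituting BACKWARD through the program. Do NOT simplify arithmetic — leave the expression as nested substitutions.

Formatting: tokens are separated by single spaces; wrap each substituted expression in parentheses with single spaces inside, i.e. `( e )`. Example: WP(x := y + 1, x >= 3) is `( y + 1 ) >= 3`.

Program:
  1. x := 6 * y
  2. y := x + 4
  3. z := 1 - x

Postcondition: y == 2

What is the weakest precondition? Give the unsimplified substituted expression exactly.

post: y == 2
stmt 3: z := 1 - x  -- replace 0 occurrence(s) of z with (1 - x)
  => y == 2
stmt 2: y := x + 4  -- replace 1 occurrence(s) of y with (x + 4)
  => ( x + 4 ) == 2
stmt 1: x := 6 * y  -- replace 1 occurrence(s) of x with (6 * y)
  => ( ( 6 * y ) + 4 ) == 2

Answer: ( ( 6 * y ) + 4 ) == 2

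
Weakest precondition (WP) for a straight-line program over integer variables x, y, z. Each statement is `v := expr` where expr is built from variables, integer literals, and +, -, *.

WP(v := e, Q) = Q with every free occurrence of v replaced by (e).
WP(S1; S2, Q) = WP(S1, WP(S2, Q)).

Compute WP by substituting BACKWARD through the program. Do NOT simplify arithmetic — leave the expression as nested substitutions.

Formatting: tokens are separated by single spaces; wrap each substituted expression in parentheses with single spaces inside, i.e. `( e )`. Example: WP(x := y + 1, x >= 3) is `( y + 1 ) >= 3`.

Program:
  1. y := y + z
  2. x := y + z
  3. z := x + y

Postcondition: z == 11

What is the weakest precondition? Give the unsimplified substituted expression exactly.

Answer: ( ( ( y + z ) + z ) + ( y + z ) ) == 11

Derivation:
post: z == 11
stmt 3: z := x + y  -- replace 1 occurrence(s) of z with (x + y)
  => ( x + y ) == 11
stmt 2: x := y + z  -- replace 1 occurrence(s) of x with (y + z)
  => ( ( y + z ) + y ) == 11
stmt 1: y := y + z  -- replace 2 occurrence(s) of y with (y + z)
  => ( ( ( y + z ) + z ) + ( y + z ) ) == 11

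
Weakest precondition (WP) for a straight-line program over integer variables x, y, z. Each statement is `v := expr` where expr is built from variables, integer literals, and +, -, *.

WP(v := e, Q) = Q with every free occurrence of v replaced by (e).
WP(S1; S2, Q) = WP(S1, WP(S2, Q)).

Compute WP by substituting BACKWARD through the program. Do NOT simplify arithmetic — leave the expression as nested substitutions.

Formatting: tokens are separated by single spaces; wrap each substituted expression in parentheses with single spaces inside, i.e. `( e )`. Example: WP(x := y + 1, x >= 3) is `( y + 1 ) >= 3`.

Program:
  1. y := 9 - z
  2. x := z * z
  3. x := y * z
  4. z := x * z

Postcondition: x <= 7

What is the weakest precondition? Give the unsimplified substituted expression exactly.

Answer: ( ( 9 - z ) * z ) <= 7

Derivation:
post: x <= 7
stmt 4: z := x * z  -- replace 0 occurrence(s) of z with (x * z)
  => x <= 7
stmt 3: x := y * z  -- replace 1 occurrence(s) of x with (y * z)
  => ( y * z ) <= 7
stmt 2: x := z * z  -- replace 0 occurrence(s) of x with (z * z)
  => ( y * z ) <= 7
stmt 1: y := 9 - z  -- replace 1 occurrence(s) of y with (9 - z)
  => ( ( 9 - z ) * z ) <= 7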